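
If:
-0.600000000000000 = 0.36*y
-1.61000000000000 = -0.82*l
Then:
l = 1.96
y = -1.67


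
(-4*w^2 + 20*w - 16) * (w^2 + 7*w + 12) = -4*w^4 - 8*w^3 + 76*w^2 + 128*w - 192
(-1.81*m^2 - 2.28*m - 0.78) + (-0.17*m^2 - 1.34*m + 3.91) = -1.98*m^2 - 3.62*m + 3.13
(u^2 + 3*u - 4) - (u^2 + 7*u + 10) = -4*u - 14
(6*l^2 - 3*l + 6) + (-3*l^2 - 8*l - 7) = 3*l^2 - 11*l - 1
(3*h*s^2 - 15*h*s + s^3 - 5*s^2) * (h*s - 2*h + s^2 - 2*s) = 3*h^2*s^3 - 21*h^2*s^2 + 30*h^2*s + 4*h*s^4 - 28*h*s^3 + 40*h*s^2 + s^5 - 7*s^4 + 10*s^3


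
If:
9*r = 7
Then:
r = 7/9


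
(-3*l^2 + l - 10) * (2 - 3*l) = 9*l^3 - 9*l^2 + 32*l - 20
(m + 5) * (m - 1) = m^2 + 4*m - 5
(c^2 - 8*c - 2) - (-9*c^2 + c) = 10*c^2 - 9*c - 2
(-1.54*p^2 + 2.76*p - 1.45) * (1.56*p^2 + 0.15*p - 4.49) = -2.4024*p^4 + 4.0746*p^3 + 5.0666*p^2 - 12.6099*p + 6.5105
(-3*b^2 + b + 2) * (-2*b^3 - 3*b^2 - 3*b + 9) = 6*b^5 + 7*b^4 + 2*b^3 - 36*b^2 + 3*b + 18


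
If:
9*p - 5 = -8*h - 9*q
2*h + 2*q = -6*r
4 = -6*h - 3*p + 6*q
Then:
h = -81*r/37 - 17/37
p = 102*r/37 + 56/111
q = 17/37 - 30*r/37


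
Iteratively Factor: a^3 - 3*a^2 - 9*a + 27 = (a - 3)*(a^2 - 9) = (a - 3)^2*(a + 3)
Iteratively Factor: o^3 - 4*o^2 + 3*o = (o)*(o^2 - 4*o + 3) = o*(o - 3)*(o - 1)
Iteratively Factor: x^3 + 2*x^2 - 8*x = (x)*(x^2 + 2*x - 8) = x*(x + 4)*(x - 2)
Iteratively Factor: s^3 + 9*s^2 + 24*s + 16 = (s + 1)*(s^2 + 8*s + 16) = (s + 1)*(s + 4)*(s + 4)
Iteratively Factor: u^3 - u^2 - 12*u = (u)*(u^2 - u - 12) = u*(u + 3)*(u - 4)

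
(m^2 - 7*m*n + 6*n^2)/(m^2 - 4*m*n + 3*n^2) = (m - 6*n)/(m - 3*n)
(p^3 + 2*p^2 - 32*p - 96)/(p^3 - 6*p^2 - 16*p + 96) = (p + 4)/(p - 4)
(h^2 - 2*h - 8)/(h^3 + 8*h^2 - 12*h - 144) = (h + 2)/(h^2 + 12*h + 36)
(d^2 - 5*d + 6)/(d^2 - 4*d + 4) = (d - 3)/(d - 2)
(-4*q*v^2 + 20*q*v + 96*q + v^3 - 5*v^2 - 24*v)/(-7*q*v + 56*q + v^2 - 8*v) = (4*q*v + 12*q - v^2 - 3*v)/(7*q - v)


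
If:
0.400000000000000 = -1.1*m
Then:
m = -0.36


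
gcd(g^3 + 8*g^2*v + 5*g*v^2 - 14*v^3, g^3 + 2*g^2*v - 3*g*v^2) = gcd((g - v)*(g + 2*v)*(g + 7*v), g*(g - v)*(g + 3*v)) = -g + v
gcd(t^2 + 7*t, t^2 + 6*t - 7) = t + 7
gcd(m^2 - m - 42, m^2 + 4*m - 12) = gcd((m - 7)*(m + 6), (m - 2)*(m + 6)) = m + 6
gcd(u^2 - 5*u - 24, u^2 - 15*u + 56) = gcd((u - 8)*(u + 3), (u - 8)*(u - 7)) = u - 8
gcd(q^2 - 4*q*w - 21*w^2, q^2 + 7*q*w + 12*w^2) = q + 3*w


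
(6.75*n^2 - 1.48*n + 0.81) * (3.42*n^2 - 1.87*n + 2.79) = 23.085*n^4 - 17.6841*n^3 + 24.3703*n^2 - 5.6439*n + 2.2599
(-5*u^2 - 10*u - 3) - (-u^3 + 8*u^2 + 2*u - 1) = u^3 - 13*u^2 - 12*u - 2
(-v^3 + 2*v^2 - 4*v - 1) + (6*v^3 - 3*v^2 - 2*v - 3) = 5*v^3 - v^2 - 6*v - 4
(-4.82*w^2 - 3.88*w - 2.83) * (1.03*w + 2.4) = -4.9646*w^3 - 15.5644*w^2 - 12.2269*w - 6.792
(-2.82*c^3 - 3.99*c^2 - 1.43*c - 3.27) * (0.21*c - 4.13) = -0.5922*c^4 + 10.8087*c^3 + 16.1784*c^2 + 5.2192*c + 13.5051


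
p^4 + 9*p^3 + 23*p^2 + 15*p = p*(p + 1)*(p + 3)*(p + 5)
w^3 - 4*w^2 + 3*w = w*(w - 3)*(w - 1)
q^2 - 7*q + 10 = (q - 5)*(q - 2)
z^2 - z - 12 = (z - 4)*(z + 3)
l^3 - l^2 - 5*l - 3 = (l - 3)*(l + 1)^2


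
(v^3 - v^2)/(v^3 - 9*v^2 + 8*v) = v/(v - 8)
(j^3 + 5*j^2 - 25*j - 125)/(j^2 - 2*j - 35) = (j^2 - 25)/(j - 7)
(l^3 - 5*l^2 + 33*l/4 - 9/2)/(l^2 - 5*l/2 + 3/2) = (l^2 - 7*l/2 + 3)/(l - 1)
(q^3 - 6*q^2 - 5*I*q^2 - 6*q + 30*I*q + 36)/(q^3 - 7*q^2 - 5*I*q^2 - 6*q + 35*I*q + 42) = (q - 6)/(q - 7)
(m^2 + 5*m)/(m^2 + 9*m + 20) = m/(m + 4)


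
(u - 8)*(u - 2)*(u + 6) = u^3 - 4*u^2 - 44*u + 96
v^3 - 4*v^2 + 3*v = v*(v - 3)*(v - 1)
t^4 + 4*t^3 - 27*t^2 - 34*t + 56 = (t - 4)*(t - 1)*(t + 2)*(t + 7)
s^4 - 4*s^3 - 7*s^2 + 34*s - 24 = (s - 4)*(s - 2)*(s - 1)*(s + 3)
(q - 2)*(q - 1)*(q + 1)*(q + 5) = q^4 + 3*q^3 - 11*q^2 - 3*q + 10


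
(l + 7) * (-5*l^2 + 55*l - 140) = -5*l^3 + 20*l^2 + 245*l - 980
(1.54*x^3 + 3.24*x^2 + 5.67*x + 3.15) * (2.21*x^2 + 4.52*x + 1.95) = 3.4034*x^5 + 14.1212*x^4 + 30.1785*x^3 + 38.9079*x^2 + 25.2945*x + 6.1425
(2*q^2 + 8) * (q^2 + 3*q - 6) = 2*q^4 + 6*q^3 - 4*q^2 + 24*q - 48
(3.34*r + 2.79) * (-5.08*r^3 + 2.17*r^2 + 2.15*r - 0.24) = -16.9672*r^4 - 6.9254*r^3 + 13.2353*r^2 + 5.1969*r - 0.6696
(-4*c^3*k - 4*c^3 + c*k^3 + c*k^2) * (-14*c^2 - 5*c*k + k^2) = 56*c^5*k + 56*c^5 + 20*c^4*k^2 + 20*c^4*k - 18*c^3*k^3 - 18*c^3*k^2 - 5*c^2*k^4 - 5*c^2*k^3 + c*k^5 + c*k^4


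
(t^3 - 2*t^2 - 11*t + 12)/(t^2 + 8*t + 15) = (t^2 - 5*t + 4)/(t + 5)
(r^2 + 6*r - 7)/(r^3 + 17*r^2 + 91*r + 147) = (r - 1)/(r^2 + 10*r + 21)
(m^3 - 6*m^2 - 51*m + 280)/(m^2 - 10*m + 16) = (m^2 + 2*m - 35)/(m - 2)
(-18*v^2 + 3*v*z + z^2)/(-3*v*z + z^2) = (6*v + z)/z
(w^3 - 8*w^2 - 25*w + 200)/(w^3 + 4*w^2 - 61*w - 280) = (w - 5)/(w + 7)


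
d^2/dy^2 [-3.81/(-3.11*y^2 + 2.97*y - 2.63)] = (-73.701402*y^2 + 70.383654*y + 3.81*(6.22*y - 2.97)*(12.44*y - 5.94) - 62.326266)/(3.11*y^2 - 2.97*y + 2.63)^3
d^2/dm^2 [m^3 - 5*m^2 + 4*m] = 6*m - 10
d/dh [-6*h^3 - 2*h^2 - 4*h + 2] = -18*h^2 - 4*h - 4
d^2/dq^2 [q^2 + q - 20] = 2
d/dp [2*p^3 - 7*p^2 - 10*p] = 6*p^2 - 14*p - 10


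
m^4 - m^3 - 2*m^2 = m^2*(m - 2)*(m + 1)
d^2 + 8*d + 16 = (d + 4)^2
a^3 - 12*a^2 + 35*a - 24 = (a - 8)*(a - 3)*(a - 1)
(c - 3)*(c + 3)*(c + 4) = c^3 + 4*c^2 - 9*c - 36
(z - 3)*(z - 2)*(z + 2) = z^3 - 3*z^2 - 4*z + 12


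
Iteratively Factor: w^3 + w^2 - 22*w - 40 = (w + 4)*(w^2 - 3*w - 10) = (w - 5)*(w + 4)*(w + 2)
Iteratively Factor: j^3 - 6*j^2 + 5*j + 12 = (j - 4)*(j^2 - 2*j - 3) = (j - 4)*(j + 1)*(j - 3)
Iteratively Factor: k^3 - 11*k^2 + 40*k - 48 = (k - 3)*(k^2 - 8*k + 16) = (k - 4)*(k - 3)*(k - 4)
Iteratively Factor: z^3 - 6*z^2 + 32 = (z + 2)*(z^2 - 8*z + 16) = (z - 4)*(z + 2)*(z - 4)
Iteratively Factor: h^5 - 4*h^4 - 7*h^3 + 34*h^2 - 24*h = (h - 1)*(h^4 - 3*h^3 - 10*h^2 + 24*h) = (h - 1)*(h + 3)*(h^3 - 6*h^2 + 8*h) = (h - 2)*(h - 1)*(h + 3)*(h^2 - 4*h) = h*(h - 2)*(h - 1)*(h + 3)*(h - 4)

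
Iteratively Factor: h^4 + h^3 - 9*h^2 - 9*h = (h + 3)*(h^3 - 2*h^2 - 3*h) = (h - 3)*(h + 3)*(h^2 + h) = (h - 3)*(h + 1)*(h + 3)*(h)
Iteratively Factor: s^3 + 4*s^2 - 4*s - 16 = (s - 2)*(s^2 + 6*s + 8) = (s - 2)*(s + 2)*(s + 4)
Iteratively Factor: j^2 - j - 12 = (j + 3)*(j - 4)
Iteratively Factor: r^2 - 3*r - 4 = (r + 1)*(r - 4)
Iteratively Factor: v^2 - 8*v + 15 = (v - 3)*(v - 5)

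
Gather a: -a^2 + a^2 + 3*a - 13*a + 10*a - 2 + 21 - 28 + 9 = 0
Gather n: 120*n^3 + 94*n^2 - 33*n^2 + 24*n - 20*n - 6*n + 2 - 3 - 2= 120*n^3 + 61*n^2 - 2*n - 3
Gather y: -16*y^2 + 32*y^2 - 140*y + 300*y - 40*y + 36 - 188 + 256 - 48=16*y^2 + 120*y + 56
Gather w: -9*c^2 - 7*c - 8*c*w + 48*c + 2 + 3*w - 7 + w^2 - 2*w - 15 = -9*c^2 + 41*c + w^2 + w*(1 - 8*c) - 20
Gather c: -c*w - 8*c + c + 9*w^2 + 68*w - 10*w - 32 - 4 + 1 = c*(-w - 7) + 9*w^2 + 58*w - 35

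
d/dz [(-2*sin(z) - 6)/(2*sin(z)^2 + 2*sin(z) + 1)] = 2*(12*sin(z) - cos(2*z) + 6)*cos(z)/(2*sin(z) - cos(2*z) + 2)^2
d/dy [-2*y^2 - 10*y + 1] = -4*y - 10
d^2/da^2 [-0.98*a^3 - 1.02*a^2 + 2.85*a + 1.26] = -5.88*a - 2.04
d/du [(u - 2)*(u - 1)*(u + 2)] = 3*u^2 - 2*u - 4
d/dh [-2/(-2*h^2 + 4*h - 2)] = 2*(1 - h)/(h^2 - 2*h + 1)^2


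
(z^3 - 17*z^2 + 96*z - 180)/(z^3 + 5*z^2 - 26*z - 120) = (z^2 - 12*z + 36)/(z^2 + 10*z + 24)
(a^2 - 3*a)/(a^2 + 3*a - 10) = a*(a - 3)/(a^2 + 3*a - 10)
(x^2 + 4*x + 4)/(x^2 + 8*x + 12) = (x + 2)/(x + 6)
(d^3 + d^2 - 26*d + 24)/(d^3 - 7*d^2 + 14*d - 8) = (d + 6)/(d - 2)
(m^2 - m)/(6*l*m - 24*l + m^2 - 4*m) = m*(m - 1)/(6*l*m - 24*l + m^2 - 4*m)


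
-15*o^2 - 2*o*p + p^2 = (-5*o + p)*(3*o + p)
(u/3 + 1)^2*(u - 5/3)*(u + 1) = u^4/9 + 16*u^3/27 + 10*u^2/27 - 16*u/9 - 5/3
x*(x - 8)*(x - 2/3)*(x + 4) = x^4 - 14*x^3/3 - 88*x^2/3 + 64*x/3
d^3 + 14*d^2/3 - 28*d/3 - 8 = (d - 2)*(d + 2/3)*(d + 6)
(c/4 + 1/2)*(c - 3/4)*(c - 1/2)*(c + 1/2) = c^4/4 + 5*c^3/16 - 7*c^2/16 - 5*c/64 + 3/32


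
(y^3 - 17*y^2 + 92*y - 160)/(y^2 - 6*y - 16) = (y^2 - 9*y + 20)/(y + 2)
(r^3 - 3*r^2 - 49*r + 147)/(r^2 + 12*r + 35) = (r^2 - 10*r + 21)/(r + 5)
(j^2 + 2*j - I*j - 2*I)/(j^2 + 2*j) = (j - I)/j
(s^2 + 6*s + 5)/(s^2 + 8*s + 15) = (s + 1)/(s + 3)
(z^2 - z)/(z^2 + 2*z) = (z - 1)/(z + 2)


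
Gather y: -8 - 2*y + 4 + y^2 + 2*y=y^2 - 4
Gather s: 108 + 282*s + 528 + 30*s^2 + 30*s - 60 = 30*s^2 + 312*s + 576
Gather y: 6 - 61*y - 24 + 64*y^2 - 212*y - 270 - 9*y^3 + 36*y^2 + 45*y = -9*y^3 + 100*y^2 - 228*y - 288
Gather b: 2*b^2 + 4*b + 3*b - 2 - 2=2*b^2 + 7*b - 4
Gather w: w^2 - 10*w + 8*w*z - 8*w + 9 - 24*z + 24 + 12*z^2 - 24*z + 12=w^2 + w*(8*z - 18) + 12*z^2 - 48*z + 45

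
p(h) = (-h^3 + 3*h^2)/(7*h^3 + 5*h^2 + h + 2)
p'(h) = (-3*h^2 + 6*h)/(7*h^3 + 5*h^2 + h + 2) + (-h^3 + 3*h^2)*(-21*h^2 - 10*h - 1)/(7*h^3 + 5*h^2 + h + 2)^2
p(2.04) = 0.05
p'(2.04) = -0.06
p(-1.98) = -0.56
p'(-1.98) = -0.35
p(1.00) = 0.13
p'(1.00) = -0.08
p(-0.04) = 0.00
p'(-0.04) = -0.13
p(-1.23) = -1.36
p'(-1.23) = -3.41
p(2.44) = 0.02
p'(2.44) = -0.05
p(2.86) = 0.01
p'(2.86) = -0.04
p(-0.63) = 0.90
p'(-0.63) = -4.80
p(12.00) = -0.10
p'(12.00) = 0.00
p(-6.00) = -0.24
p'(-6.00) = -0.02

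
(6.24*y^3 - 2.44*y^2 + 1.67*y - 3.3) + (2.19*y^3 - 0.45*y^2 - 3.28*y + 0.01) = 8.43*y^3 - 2.89*y^2 - 1.61*y - 3.29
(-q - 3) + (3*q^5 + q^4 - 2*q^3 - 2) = 3*q^5 + q^4 - 2*q^3 - q - 5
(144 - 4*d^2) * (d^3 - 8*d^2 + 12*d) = -4*d^5 + 32*d^4 + 96*d^3 - 1152*d^2 + 1728*d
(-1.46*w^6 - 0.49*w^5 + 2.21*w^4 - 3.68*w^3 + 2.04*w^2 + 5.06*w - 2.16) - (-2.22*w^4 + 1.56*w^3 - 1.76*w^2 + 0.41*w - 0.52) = -1.46*w^6 - 0.49*w^5 + 4.43*w^4 - 5.24*w^3 + 3.8*w^2 + 4.65*w - 1.64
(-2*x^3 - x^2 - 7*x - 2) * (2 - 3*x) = 6*x^4 - x^3 + 19*x^2 - 8*x - 4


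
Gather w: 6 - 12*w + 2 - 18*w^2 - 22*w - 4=-18*w^2 - 34*w + 4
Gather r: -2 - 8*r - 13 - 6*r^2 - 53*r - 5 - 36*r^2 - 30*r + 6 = -42*r^2 - 91*r - 14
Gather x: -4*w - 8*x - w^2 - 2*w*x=-w^2 - 4*w + x*(-2*w - 8)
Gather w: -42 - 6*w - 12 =-6*w - 54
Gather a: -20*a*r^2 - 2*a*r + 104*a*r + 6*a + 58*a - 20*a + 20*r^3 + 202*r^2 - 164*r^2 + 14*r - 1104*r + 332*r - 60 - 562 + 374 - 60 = a*(-20*r^2 + 102*r + 44) + 20*r^3 + 38*r^2 - 758*r - 308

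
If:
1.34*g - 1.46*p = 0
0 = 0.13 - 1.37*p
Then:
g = 0.10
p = 0.09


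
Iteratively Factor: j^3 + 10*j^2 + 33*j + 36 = (j + 4)*(j^2 + 6*j + 9) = (j + 3)*(j + 4)*(j + 3)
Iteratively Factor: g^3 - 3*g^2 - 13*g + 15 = (g - 1)*(g^2 - 2*g - 15) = (g - 5)*(g - 1)*(g + 3)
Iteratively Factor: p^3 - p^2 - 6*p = (p - 3)*(p^2 + 2*p) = p*(p - 3)*(p + 2)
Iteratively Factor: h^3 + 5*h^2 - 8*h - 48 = (h - 3)*(h^2 + 8*h + 16) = (h - 3)*(h + 4)*(h + 4)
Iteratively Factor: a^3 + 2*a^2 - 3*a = (a - 1)*(a^2 + 3*a) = (a - 1)*(a + 3)*(a)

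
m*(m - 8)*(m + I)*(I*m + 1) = I*m^4 - 8*I*m^3 + I*m^2 - 8*I*m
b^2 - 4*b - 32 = (b - 8)*(b + 4)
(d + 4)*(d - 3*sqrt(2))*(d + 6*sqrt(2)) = d^3 + 4*d^2 + 3*sqrt(2)*d^2 - 36*d + 12*sqrt(2)*d - 144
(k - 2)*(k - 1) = k^2 - 3*k + 2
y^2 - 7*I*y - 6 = (y - 6*I)*(y - I)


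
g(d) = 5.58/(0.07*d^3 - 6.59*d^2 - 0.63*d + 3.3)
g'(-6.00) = -0.01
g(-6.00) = -0.02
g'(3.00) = 0.07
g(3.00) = -0.10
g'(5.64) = 0.01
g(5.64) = -0.03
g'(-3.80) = -0.03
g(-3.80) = -0.06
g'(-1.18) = -3.08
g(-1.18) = -1.06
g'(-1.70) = -0.55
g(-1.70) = -0.37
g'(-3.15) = -0.06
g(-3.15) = -0.09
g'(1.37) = 1.07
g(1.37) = -0.57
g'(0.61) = 208.56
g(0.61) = 11.64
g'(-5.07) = -0.01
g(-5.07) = -0.03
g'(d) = 5.58*(-0.21*d^2 + 13.18*d + 0.63)/(0.07*d^3 - 6.59*d^2 - 0.63*d + 3.3)^2 = (-1.1718*d^2 + 73.5444*d + 3.5154)/(0.07*d^3 - 6.59*d^2 - 0.63*d + 3.3)^2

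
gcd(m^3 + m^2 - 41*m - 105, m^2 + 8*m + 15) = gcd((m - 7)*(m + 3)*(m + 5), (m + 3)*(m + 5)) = m^2 + 8*m + 15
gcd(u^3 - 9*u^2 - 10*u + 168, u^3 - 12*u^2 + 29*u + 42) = u^2 - 13*u + 42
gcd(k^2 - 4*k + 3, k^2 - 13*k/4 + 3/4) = k - 3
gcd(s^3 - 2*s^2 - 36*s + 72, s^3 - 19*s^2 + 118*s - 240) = s - 6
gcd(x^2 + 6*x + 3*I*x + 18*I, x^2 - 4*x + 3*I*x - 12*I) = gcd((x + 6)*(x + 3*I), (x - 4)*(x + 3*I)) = x + 3*I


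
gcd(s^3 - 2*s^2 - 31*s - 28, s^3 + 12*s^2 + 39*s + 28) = s^2 + 5*s + 4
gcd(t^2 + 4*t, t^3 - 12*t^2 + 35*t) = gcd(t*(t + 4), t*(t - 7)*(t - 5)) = t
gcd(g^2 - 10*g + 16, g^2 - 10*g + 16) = g^2 - 10*g + 16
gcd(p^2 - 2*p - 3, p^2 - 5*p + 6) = p - 3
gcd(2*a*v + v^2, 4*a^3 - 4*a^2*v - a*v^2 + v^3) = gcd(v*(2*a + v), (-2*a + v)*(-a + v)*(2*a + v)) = 2*a + v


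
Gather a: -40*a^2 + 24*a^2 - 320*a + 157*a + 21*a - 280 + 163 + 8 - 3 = -16*a^2 - 142*a - 112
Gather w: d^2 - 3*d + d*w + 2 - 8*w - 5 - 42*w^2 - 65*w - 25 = d^2 - 3*d - 42*w^2 + w*(d - 73) - 28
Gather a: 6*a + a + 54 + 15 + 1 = 7*a + 70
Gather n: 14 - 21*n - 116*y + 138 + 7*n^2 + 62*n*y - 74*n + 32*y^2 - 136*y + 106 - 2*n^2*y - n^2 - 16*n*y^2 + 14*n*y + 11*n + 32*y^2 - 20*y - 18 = n^2*(6 - 2*y) + n*(-16*y^2 + 76*y - 84) + 64*y^2 - 272*y + 240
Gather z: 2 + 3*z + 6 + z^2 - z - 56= z^2 + 2*z - 48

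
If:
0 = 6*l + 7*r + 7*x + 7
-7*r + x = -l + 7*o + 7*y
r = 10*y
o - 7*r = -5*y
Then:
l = 3794*y + 7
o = 65*y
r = 10*y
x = -3262*y - 7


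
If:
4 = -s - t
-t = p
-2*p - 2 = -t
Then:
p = -2/3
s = -14/3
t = 2/3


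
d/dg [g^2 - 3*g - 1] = 2*g - 3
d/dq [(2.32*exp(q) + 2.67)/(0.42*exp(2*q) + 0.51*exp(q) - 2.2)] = (-(0.84*exp(q) + 0.51)*(2.32*exp(q) + 2.67) + 0.9744*exp(2*q) + 1.1832*exp(q) - 5.104)*exp(q)/(0.42*exp(2*q) + 0.51*exp(q) - 2.2)^2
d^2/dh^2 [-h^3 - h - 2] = -6*h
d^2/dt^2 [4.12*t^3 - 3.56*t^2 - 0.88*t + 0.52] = 24.72*t - 7.12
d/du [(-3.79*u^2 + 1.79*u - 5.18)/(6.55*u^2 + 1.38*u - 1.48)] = (-16.9547*u^2 + 79.0764*u + 4.4992)/(42.9025*u^4 + 18.078*u^3 - 17.4836*u^2 - 4.0848*u + 2.1904)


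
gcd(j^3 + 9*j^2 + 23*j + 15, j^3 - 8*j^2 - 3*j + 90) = j + 3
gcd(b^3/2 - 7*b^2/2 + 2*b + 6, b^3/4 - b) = b - 2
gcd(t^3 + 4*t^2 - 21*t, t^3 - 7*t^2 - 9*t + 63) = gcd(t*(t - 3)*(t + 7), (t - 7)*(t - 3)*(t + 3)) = t - 3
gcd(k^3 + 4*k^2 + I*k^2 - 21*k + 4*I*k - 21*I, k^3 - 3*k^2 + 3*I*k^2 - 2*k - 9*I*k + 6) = k^2 + k*(-3 + I) - 3*I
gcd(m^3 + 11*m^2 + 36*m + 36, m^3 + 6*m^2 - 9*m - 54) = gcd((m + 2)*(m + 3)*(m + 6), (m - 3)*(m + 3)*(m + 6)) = m^2 + 9*m + 18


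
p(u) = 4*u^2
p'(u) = 8*u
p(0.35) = 0.49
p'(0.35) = 2.80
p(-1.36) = 7.40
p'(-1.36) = -10.88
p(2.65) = 28.09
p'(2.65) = 21.20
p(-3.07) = 37.70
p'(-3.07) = -24.56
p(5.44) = 118.37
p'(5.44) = 43.52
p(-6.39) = 163.33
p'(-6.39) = -51.12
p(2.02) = 16.32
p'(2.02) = 16.16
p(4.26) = 72.59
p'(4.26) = 34.08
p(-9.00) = 324.00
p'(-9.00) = -72.00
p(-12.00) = 576.00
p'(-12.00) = -96.00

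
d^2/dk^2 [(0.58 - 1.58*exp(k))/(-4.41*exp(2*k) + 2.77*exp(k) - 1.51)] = (30.727998*exp(4*k) - 25.818786*exp(3*k) - 41.87295*exp(2*k) + 17.607496*exp(k) + 1.176592)*exp(k)/(85.766121*exp(6*k) - 161.613711*exp(5*k) + 189.61236*exp(4*k) - 131.928175*exp(3*k) + 64.92396*exp(2*k) - 18.947631*exp(k) + 3.442951)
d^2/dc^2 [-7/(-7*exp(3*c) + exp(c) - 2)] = 7*((1 - 63*exp(2*c))*(7*exp(3*c) - exp(c) + 2) + 2*(21*exp(2*c) - 1)^2*exp(c))*exp(c)/(7*exp(3*c) - exp(c) + 2)^3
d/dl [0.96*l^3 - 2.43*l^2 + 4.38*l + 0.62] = 2.88*l^2 - 4.86*l + 4.38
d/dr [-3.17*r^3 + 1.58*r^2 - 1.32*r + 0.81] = -9.51*r^2 + 3.16*r - 1.32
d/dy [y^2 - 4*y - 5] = 2*y - 4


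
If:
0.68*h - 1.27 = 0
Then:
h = 1.87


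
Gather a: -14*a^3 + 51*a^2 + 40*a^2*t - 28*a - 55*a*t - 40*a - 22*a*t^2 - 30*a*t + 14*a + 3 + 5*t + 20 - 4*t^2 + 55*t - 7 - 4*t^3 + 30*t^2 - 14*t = -14*a^3 + a^2*(40*t + 51) + a*(-22*t^2 - 85*t - 54) - 4*t^3 + 26*t^2 + 46*t + 16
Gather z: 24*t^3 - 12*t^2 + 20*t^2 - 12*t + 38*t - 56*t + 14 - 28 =24*t^3 + 8*t^2 - 30*t - 14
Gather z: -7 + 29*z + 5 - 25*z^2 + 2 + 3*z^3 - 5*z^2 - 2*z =3*z^3 - 30*z^2 + 27*z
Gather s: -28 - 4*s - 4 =-4*s - 32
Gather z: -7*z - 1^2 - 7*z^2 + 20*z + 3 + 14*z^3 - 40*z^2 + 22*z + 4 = 14*z^3 - 47*z^2 + 35*z + 6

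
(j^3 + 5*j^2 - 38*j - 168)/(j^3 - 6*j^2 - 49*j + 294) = (j + 4)/(j - 7)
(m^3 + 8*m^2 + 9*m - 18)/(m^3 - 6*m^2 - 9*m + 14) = (m^2 + 9*m + 18)/(m^2 - 5*m - 14)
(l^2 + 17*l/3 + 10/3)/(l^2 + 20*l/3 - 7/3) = (3*l^2 + 17*l + 10)/(3*l^2 + 20*l - 7)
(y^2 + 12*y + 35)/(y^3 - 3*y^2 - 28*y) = (y^2 + 12*y + 35)/(y*(y^2 - 3*y - 28))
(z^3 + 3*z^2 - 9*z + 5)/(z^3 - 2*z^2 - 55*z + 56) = (z^2 + 4*z - 5)/(z^2 - z - 56)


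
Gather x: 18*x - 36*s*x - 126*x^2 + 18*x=-126*x^2 + x*(36 - 36*s)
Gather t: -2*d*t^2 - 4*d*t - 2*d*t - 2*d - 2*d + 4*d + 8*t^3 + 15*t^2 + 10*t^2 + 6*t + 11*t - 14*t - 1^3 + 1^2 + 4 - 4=8*t^3 + t^2*(25 - 2*d) + t*(3 - 6*d)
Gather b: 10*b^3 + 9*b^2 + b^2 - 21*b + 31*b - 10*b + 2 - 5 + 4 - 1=10*b^3 + 10*b^2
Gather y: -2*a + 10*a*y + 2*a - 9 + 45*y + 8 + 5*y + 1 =y*(10*a + 50)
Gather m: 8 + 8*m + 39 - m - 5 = 7*m + 42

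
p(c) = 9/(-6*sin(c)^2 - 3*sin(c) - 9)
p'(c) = 9*(12*sin(c)*cos(c) + 3*cos(c))/(-6*sin(c)^2 - 3*sin(c) - 9)^2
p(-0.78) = -0.91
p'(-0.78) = -0.36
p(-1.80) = -0.76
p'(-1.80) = 0.13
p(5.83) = -1.02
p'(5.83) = -0.23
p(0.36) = -0.83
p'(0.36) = 0.52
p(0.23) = -0.90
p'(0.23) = 0.50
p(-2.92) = -1.04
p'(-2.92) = -0.04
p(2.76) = -0.82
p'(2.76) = -0.52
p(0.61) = -0.71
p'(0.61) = 0.45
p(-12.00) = -0.73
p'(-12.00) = 0.47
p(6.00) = -1.04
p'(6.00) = -0.04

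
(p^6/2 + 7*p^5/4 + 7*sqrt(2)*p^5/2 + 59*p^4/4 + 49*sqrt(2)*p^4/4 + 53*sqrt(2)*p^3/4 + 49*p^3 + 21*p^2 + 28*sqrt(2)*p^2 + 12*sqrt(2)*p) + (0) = p^6/2 + 7*p^5/4 + 7*sqrt(2)*p^5/2 + 59*p^4/4 + 49*sqrt(2)*p^4/4 + 53*sqrt(2)*p^3/4 + 49*p^3 + 21*p^2 + 28*sqrt(2)*p^2 + 12*sqrt(2)*p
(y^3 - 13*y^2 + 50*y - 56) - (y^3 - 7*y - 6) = -13*y^2 + 57*y - 50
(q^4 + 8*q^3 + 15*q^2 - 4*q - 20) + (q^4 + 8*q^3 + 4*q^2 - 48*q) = 2*q^4 + 16*q^3 + 19*q^2 - 52*q - 20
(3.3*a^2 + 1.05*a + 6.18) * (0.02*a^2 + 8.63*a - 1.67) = 0.066*a^4 + 28.5*a^3 + 3.6741*a^2 + 51.5799*a - 10.3206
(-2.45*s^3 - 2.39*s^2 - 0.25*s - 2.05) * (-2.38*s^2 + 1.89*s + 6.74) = 5.831*s^5 + 1.0577*s^4 - 20.4351*s^3 - 11.7021*s^2 - 5.5595*s - 13.817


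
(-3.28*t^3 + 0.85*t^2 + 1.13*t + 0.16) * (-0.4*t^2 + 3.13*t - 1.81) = 1.312*t^5 - 10.6064*t^4 + 8.1453*t^3 + 1.9344*t^2 - 1.5445*t - 0.2896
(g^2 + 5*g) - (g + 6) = g^2 + 4*g - 6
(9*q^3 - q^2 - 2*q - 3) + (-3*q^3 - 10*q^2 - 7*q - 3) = 6*q^3 - 11*q^2 - 9*q - 6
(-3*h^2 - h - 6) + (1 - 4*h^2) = -7*h^2 - h - 5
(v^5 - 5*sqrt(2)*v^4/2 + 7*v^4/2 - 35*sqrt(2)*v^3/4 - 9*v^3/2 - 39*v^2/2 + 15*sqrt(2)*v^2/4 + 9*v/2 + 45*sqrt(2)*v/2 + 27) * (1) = v^5 - 5*sqrt(2)*v^4/2 + 7*v^4/2 - 35*sqrt(2)*v^3/4 - 9*v^3/2 - 39*v^2/2 + 15*sqrt(2)*v^2/4 + 9*v/2 + 45*sqrt(2)*v/2 + 27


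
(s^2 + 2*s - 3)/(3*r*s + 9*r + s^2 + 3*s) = (s - 1)/(3*r + s)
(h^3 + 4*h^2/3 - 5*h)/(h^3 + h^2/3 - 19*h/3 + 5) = h/(h - 1)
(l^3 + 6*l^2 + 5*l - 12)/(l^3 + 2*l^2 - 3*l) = (l + 4)/l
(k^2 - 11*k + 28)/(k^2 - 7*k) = (k - 4)/k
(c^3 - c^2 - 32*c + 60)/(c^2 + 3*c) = (c^3 - c^2 - 32*c + 60)/(c*(c + 3))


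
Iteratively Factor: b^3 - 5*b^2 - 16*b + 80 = (b - 4)*(b^2 - b - 20) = (b - 5)*(b - 4)*(b + 4)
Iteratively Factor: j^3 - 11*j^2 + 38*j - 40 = (j - 4)*(j^2 - 7*j + 10) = (j - 4)*(j - 2)*(j - 5)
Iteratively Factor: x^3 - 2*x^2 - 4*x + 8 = (x + 2)*(x^2 - 4*x + 4) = (x - 2)*(x + 2)*(x - 2)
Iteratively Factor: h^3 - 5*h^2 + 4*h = (h)*(h^2 - 5*h + 4) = h*(h - 4)*(h - 1)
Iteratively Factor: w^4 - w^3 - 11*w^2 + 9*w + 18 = (w + 1)*(w^3 - 2*w^2 - 9*w + 18) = (w + 1)*(w + 3)*(w^2 - 5*w + 6) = (w - 3)*(w + 1)*(w + 3)*(w - 2)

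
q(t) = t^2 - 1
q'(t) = 2*t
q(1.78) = 2.17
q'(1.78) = 3.56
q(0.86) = -0.26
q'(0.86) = 1.72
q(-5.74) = 31.95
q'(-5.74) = -11.48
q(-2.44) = 4.95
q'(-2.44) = -4.88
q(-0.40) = -0.84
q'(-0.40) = -0.80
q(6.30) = 38.69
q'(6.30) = 12.60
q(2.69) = 6.24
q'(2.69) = 5.38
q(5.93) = 34.16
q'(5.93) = 11.86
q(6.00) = 35.00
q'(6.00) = 12.00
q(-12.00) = 143.00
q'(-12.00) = -24.00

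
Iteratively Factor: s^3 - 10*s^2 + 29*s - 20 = (s - 1)*(s^2 - 9*s + 20) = (s - 5)*(s - 1)*(s - 4)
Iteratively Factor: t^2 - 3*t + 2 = (t - 1)*(t - 2)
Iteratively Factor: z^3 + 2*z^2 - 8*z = (z + 4)*(z^2 - 2*z) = (z - 2)*(z + 4)*(z)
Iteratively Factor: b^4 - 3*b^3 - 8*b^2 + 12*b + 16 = (b + 2)*(b^3 - 5*b^2 + 2*b + 8) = (b + 1)*(b + 2)*(b^2 - 6*b + 8) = (b - 2)*(b + 1)*(b + 2)*(b - 4)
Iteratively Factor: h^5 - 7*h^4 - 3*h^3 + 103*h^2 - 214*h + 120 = (h - 3)*(h^4 - 4*h^3 - 15*h^2 + 58*h - 40) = (h - 3)*(h + 4)*(h^3 - 8*h^2 + 17*h - 10) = (h - 3)*(h - 2)*(h + 4)*(h^2 - 6*h + 5) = (h - 3)*(h - 2)*(h - 1)*(h + 4)*(h - 5)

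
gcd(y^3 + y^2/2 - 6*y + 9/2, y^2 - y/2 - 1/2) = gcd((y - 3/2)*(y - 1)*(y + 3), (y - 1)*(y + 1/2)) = y - 1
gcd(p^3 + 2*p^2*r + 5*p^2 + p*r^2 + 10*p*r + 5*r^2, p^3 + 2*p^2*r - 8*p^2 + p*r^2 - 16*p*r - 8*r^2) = p^2 + 2*p*r + r^2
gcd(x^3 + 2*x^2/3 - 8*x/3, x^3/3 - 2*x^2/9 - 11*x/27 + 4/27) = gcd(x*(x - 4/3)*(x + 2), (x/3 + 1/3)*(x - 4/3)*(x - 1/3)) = x - 4/3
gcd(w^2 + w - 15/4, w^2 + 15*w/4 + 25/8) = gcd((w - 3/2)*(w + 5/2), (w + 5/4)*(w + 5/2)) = w + 5/2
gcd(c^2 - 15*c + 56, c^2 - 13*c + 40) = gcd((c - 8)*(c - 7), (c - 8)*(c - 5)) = c - 8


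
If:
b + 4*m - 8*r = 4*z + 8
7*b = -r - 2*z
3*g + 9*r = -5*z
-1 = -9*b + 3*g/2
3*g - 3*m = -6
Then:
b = 176/1539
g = 10/513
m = 1036/513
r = 460/1539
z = -94/171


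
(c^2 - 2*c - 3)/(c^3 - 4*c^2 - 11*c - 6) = (c - 3)/(c^2 - 5*c - 6)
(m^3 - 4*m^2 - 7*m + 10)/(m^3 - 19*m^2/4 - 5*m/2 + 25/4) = 4*(m + 2)/(4*m + 5)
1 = 1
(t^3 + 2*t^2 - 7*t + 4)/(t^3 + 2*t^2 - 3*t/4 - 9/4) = 4*(t^2 + 3*t - 4)/(4*t^2 + 12*t + 9)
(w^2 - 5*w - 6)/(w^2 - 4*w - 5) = (w - 6)/(w - 5)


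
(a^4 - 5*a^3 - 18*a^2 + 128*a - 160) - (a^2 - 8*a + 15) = a^4 - 5*a^3 - 19*a^2 + 136*a - 175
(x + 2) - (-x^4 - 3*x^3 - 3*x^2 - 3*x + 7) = x^4 + 3*x^3 + 3*x^2 + 4*x - 5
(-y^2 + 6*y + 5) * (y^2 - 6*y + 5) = -y^4 + 12*y^3 - 36*y^2 + 25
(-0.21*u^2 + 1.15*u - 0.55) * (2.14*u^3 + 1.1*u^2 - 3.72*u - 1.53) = -0.4494*u^5 + 2.23*u^4 + 0.8692*u^3 - 4.5617*u^2 + 0.2865*u + 0.8415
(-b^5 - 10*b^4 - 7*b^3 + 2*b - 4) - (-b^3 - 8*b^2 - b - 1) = -b^5 - 10*b^4 - 6*b^3 + 8*b^2 + 3*b - 3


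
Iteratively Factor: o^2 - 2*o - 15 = (o + 3)*(o - 5)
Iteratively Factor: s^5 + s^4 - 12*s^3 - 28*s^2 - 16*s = (s)*(s^4 + s^3 - 12*s^2 - 28*s - 16) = s*(s + 2)*(s^3 - s^2 - 10*s - 8) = s*(s - 4)*(s + 2)*(s^2 + 3*s + 2) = s*(s - 4)*(s + 2)^2*(s + 1)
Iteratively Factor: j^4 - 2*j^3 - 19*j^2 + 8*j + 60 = (j - 2)*(j^3 - 19*j - 30) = (j - 2)*(j + 3)*(j^2 - 3*j - 10) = (j - 2)*(j + 2)*(j + 3)*(j - 5)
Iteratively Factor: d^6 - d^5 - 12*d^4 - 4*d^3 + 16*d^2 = (d + 2)*(d^5 - 3*d^4 - 6*d^3 + 8*d^2) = d*(d + 2)*(d^4 - 3*d^3 - 6*d^2 + 8*d) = d*(d + 2)^2*(d^3 - 5*d^2 + 4*d) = d*(d - 1)*(d + 2)^2*(d^2 - 4*d) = d*(d - 4)*(d - 1)*(d + 2)^2*(d)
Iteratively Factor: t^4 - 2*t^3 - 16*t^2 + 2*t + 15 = (t + 3)*(t^3 - 5*t^2 - t + 5) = (t + 1)*(t + 3)*(t^2 - 6*t + 5) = (t - 5)*(t + 1)*(t + 3)*(t - 1)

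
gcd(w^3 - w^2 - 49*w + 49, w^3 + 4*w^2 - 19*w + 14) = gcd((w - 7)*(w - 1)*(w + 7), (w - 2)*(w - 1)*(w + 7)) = w^2 + 6*w - 7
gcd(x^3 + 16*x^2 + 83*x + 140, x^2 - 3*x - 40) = x + 5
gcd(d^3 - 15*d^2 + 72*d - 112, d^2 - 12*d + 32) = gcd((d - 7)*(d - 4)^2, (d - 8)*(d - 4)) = d - 4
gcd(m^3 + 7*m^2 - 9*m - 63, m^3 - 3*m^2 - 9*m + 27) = m^2 - 9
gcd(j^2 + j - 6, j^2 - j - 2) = j - 2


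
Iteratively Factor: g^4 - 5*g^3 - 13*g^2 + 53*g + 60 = (g + 3)*(g^3 - 8*g^2 + 11*g + 20) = (g - 5)*(g + 3)*(g^2 - 3*g - 4) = (g - 5)*(g + 1)*(g + 3)*(g - 4)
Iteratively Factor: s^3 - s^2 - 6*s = (s)*(s^2 - s - 6) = s*(s + 2)*(s - 3)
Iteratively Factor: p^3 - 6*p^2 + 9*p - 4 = (p - 4)*(p^2 - 2*p + 1) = (p - 4)*(p - 1)*(p - 1)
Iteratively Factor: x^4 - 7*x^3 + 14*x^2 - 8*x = (x - 2)*(x^3 - 5*x^2 + 4*x) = (x - 2)*(x - 1)*(x^2 - 4*x) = (x - 4)*(x - 2)*(x - 1)*(x)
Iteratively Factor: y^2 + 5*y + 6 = (y + 2)*(y + 3)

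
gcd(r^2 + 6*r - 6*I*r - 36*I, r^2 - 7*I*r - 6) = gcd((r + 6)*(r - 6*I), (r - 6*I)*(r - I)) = r - 6*I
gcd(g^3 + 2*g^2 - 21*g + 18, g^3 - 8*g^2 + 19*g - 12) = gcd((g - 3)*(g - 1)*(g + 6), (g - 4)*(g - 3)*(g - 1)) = g^2 - 4*g + 3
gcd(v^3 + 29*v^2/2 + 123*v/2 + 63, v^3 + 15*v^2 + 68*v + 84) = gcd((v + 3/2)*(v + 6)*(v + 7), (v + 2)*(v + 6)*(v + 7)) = v^2 + 13*v + 42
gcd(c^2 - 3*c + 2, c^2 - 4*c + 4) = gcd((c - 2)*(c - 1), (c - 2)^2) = c - 2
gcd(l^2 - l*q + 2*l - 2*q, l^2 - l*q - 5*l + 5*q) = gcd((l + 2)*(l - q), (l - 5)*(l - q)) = -l + q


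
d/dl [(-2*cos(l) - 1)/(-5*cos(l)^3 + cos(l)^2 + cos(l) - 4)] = (20*cos(l)^3 + 13*cos(l)^2 - 2*cos(l) - 9)*sin(l)/(5*cos(l)^3 - cos(l)^2 - cos(l) + 4)^2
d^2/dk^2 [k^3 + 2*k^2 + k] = 6*k + 4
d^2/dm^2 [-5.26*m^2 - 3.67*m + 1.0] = -10.5200000000000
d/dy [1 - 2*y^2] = -4*y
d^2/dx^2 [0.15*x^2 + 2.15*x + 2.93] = 0.300000000000000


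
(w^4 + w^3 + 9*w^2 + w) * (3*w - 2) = 3*w^5 + w^4 + 25*w^3 - 15*w^2 - 2*w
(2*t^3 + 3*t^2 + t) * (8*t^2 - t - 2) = 16*t^5 + 22*t^4 + t^3 - 7*t^2 - 2*t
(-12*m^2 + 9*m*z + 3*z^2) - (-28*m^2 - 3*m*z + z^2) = 16*m^2 + 12*m*z + 2*z^2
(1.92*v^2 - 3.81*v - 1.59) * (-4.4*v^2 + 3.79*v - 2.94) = -8.448*v^4 + 24.0408*v^3 - 13.0887*v^2 + 5.1753*v + 4.6746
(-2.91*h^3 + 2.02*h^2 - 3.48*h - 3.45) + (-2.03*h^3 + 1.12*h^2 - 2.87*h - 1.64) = -4.94*h^3 + 3.14*h^2 - 6.35*h - 5.09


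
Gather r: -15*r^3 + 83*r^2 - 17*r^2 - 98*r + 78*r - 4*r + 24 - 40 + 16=-15*r^3 + 66*r^2 - 24*r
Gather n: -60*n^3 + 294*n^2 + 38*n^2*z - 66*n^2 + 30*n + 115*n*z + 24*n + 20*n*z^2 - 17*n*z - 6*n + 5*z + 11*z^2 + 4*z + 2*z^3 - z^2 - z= -60*n^3 + n^2*(38*z + 228) + n*(20*z^2 + 98*z + 48) + 2*z^3 + 10*z^2 + 8*z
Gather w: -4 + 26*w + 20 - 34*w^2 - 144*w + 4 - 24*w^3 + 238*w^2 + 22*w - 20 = -24*w^3 + 204*w^2 - 96*w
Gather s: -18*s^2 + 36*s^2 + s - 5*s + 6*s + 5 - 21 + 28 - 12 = 18*s^2 + 2*s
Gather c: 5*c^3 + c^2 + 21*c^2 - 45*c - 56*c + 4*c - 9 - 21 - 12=5*c^3 + 22*c^2 - 97*c - 42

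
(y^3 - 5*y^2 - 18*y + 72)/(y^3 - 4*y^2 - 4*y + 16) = (y^3 - 5*y^2 - 18*y + 72)/(y^3 - 4*y^2 - 4*y + 16)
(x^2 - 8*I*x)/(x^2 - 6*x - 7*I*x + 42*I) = x*(x - 8*I)/(x^2 - 6*x - 7*I*x + 42*I)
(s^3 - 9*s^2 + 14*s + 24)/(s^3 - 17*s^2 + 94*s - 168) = (s + 1)/(s - 7)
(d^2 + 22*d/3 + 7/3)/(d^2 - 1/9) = 3*(d + 7)/(3*d - 1)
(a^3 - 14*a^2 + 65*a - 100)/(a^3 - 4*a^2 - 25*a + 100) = (a - 5)/(a + 5)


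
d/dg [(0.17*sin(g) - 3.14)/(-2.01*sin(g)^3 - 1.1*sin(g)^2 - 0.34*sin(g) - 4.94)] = (0.6834*sin(g)^3 - 18.7472*sin(g)^2 - 6.908*sin(g) - 1.9074)*cos(g)/(4.0401*sin(g)^6 + 4.422*sin(g)^5 + 2.5768*sin(g)^4 + 20.6068*sin(g)^3 + 10.9836*sin(g)^2 + 3.3592*sin(g) + 24.4036)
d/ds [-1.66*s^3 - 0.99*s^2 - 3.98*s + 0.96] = -4.98*s^2 - 1.98*s - 3.98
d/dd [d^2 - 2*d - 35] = 2*d - 2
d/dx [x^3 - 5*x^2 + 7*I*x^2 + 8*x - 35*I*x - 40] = 3*x^2 + x*(-10 + 14*I) + 8 - 35*I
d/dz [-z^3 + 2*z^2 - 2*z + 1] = -3*z^2 + 4*z - 2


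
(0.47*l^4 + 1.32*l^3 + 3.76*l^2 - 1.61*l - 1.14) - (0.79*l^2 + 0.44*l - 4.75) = 0.47*l^4 + 1.32*l^3 + 2.97*l^2 - 2.05*l + 3.61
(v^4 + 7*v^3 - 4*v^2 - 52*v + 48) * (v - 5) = v^5 + 2*v^4 - 39*v^3 - 32*v^2 + 308*v - 240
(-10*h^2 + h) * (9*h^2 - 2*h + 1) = -90*h^4 + 29*h^3 - 12*h^2 + h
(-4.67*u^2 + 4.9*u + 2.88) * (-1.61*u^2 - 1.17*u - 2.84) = 7.5187*u^4 - 2.4251*u^3 + 2.893*u^2 - 17.2856*u - 8.1792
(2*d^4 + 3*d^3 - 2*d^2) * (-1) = -2*d^4 - 3*d^3 + 2*d^2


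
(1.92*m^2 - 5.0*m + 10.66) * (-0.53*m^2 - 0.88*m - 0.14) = -1.0176*m^4 + 0.9604*m^3 - 1.5186*m^2 - 8.6808*m - 1.4924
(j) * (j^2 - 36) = j^3 - 36*j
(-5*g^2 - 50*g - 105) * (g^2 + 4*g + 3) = -5*g^4 - 70*g^3 - 320*g^2 - 570*g - 315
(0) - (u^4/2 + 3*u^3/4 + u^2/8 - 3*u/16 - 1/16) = -u^4/2 - 3*u^3/4 - u^2/8 + 3*u/16 + 1/16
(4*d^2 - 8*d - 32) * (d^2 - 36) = 4*d^4 - 8*d^3 - 176*d^2 + 288*d + 1152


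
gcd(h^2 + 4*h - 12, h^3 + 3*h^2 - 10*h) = h - 2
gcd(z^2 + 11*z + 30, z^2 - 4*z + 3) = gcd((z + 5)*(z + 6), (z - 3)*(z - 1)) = 1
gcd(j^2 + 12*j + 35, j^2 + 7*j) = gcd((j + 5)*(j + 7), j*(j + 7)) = j + 7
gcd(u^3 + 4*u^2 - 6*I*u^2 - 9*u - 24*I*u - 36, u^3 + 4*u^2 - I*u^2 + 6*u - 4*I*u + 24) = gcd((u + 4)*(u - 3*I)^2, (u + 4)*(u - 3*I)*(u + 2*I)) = u^2 + u*(4 - 3*I) - 12*I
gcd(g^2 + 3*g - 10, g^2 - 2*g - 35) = g + 5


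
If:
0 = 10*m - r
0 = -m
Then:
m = 0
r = 0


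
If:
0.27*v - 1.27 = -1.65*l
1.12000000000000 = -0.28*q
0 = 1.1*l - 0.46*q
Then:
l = -1.67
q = -4.00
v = 14.93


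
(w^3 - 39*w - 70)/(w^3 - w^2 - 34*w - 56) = (w + 5)/(w + 4)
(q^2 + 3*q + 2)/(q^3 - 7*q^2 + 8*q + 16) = (q + 2)/(q^2 - 8*q + 16)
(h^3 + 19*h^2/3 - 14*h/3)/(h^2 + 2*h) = (3*h^2 + 19*h - 14)/(3*(h + 2))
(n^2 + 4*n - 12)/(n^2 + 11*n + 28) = (n^2 + 4*n - 12)/(n^2 + 11*n + 28)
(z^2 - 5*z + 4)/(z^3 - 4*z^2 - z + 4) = 1/(z + 1)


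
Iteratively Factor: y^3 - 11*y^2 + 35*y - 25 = (y - 5)*(y^2 - 6*y + 5) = (y - 5)^2*(y - 1)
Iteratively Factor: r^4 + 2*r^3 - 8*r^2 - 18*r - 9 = (r + 3)*(r^3 - r^2 - 5*r - 3) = (r - 3)*(r + 3)*(r^2 + 2*r + 1) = (r - 3)*(r + 1)*(r + 3)*(r + 1)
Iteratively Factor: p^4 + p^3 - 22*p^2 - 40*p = (p - 5)*(p^3 + 6*p^2 + 8*p) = (p - 5)*(p + 4)*(p^2 + 2*p) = (p - 5)*(p + 2)*(p + 4)*(p)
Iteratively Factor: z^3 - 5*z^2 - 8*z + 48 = (z - 4)*(z^2 - z - 12) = (z - 4)^2*(z + 3)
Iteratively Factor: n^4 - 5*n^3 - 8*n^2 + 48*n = (n - 4)*(n^3 - n^2 - 12*n) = n*(n - 4)*(n^2 - n - 12) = n*(n - 4)*(n + 3)*(n - 4)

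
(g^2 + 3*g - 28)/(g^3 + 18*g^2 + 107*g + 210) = (g - 4)/(g^2 + 11*g + 30)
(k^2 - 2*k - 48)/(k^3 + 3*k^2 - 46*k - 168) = (k - 8)/(k^2 - 3*k - 28)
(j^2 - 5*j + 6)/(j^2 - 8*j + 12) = (j - 3)/(j - 6)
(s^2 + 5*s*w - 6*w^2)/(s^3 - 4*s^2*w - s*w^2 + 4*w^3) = (s + 6*w)/(s^2 - 3*s*w - 4*w^2)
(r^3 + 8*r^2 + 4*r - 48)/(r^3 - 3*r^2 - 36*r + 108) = (r^2 + 2*r - 8)/(r^2 - 9*r + 18)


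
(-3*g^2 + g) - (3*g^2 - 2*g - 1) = -6*g^2 + 3*g + 1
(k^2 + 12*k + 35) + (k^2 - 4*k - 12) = 2*k^2 + 8*k + 23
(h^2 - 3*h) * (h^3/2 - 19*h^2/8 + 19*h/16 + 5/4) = h^5/2 - 31*h^4/8 + 133*h^3/16 - 37*h^2/16 - 15*h/4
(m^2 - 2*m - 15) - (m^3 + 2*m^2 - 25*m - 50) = -m^3 - m^2 + 23*m + 35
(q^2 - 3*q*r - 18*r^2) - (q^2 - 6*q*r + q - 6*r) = 3*q*r - q - 18*r^2 + 6*r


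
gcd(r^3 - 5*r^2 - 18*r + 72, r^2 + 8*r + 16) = r + 4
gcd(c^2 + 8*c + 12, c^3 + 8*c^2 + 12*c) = c^2 + 8*c + 12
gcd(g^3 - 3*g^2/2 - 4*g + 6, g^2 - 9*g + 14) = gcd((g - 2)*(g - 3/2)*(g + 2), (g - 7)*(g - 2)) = g - 2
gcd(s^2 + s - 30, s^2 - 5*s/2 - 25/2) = s - 5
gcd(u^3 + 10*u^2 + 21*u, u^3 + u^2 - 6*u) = u^2 + 3*u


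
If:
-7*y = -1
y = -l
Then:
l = -1/7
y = 1/7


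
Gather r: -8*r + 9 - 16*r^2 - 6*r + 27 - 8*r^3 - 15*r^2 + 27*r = -8*r^3 - 31*r^2 + 13*r + 36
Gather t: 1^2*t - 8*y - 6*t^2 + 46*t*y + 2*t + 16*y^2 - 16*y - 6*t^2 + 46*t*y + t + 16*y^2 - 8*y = -12*t^2 + t*(92*y + 4) + 32*y^2 - 32*y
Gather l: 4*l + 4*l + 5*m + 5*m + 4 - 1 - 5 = 8*l + 10*m - 2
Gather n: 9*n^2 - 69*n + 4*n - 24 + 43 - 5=9*n^2 - 65*n + 14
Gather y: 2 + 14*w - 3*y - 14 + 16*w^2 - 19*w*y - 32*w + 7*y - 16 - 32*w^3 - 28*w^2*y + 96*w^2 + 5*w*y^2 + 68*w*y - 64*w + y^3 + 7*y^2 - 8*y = -32*w^3 + 112*w^2 - 82*w + y^3 + y^2*(5*w + 7) + y*(-28*w^2 + 49*w - 4) - 28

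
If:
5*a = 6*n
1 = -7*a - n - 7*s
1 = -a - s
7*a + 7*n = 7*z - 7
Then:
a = 36/5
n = 6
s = -41/5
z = 71/5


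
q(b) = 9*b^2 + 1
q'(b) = 18*b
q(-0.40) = 2.44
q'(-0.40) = -7.20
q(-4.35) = 171.30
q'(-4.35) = -78.30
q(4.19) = 159.00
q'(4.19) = 75.42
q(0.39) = 2.37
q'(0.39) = 7.02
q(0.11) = 1.11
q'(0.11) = 1.98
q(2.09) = 40.31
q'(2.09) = 37.62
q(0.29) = 1.76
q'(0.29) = 5.22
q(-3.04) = 84.17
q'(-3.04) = -54.72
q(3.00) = 82.00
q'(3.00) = 54.00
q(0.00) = 1.00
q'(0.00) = 0.00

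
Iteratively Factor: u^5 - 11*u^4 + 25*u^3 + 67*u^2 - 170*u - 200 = (u - 4)*(u^4 - 7*u^3 - 3*u^2 + 55*u + 50) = (u - 5)*(u - 4)*(u^3 - 2*u^2 - 13*u - 10) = (u - 5)*(u - 4)*(u + 1)*(u^2 - 3*u - 10) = (u - 5)*(u - 4)*(u + 1)*(u + 2)*(u - 5)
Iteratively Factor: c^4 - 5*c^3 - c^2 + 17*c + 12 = (c - 4)*(c^3 - c^2 - 5*c - 3) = (c - 4)*(c - 3)*(c^2 + 2*c + 1) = (c - 4)*(c - 3)*(c + 1)*(c + 1)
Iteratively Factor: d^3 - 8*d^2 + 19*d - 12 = (d - 1)*(d^2 - 7*d + 12) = (d - 3)*(d - 1)*(d - 4)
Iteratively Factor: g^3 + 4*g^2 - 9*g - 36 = (g - 3)*(g^2 + 7*g + 12) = (g - 3)*(g + 3)*(g + 4)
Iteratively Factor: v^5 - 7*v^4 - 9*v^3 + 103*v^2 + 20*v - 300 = (v - 5)*(v^4 - 2*v^3 - 19*v^2 + 8*v + 60) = (v - 5)^2*(v^3 + 3*v^2 - 4*v - 12) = (v - 5)^2*(v + 3)*(v^2 - 4) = (v - 5)^2*(v - 2)*(v + 3)*(v + 2)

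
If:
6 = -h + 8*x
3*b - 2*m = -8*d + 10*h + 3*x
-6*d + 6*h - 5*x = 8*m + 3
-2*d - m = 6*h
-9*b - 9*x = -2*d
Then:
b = -5415/7963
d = 2781/7963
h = 486/7963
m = -8478/7963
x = 6033/7963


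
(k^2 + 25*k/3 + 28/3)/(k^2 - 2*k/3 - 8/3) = (k + 7)/(k - 2)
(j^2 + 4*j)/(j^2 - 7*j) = (j + 4)/(j - 7)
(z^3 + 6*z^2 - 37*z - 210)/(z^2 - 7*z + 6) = (z^2 + 12*z + 35)/(z - 1)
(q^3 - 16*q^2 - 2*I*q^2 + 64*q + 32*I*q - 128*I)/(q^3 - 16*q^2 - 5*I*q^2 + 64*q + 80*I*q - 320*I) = (q - 2*I)/(q - 5*I)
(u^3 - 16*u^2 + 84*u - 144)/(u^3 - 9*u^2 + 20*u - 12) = (u^2 - 10*u + 24)/(u^2 - 3*u + 2)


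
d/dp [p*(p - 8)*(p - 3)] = 3*p^2 - 22*p + 24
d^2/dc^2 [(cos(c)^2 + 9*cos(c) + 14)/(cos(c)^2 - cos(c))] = 2*(-5*sin(c)^4/cos(c)^3 - 38 - 17/cos(c) + 28/cos(c)^2 - 9/cos(c)^3)/(cos(c) - 1)^2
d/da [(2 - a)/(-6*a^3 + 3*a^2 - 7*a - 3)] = (6*a^3 - 3*a^2 + 7*a - (a - 2)*(18*a^2 - 6*a + 7) + 3)/(6*a^3 - 3*a^2 + 7*a + 3)^2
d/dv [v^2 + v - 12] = 2*v + 1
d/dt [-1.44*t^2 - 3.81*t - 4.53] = -2.88*t - 3.81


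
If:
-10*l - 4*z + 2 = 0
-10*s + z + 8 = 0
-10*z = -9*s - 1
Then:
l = -73/455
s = 81/91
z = 82/91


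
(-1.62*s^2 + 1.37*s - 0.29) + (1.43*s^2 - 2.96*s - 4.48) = -0.19*s^2 - 1.59*s - 4.77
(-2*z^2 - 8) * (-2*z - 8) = 4*z^3 + 16*z^2 + 16*z + 64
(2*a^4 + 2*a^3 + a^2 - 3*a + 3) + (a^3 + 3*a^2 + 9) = 2*a^4 + 3*a^3 + 4*a^2 - 3*a + 12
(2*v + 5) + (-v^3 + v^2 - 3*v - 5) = -v^3 + v^2 - v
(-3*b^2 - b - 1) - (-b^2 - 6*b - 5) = -2*b^2 + 5*b + 4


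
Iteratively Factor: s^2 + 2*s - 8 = (s - 2)*(s + 4)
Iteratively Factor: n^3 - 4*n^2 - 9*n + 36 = (n - 3)*(n^2 - n - 12) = (n - 3)*(n + 3)*(n - 4)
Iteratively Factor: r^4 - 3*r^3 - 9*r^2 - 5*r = (r + 1)*(r^3 - 4*r^2 - 5*r) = (r + 1)^2*(r^2 - 5*r) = r*(r + 1)^2*(r - 5)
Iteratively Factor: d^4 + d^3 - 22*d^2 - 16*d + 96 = (d - 4)*(d^3 + 5*d^2 - 2*d - 24) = (d - 4)*(d + 3)*(d^2 + 2*d - 8) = (d - 4)*(d - 2)*(d + 3)*(d + 4)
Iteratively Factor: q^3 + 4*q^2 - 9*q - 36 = (q + 4)*(q^2 - 9) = (q + 3)*(q + 4)*(q - 3)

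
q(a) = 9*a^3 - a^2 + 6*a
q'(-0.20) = 7.48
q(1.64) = 46.85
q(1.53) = 39.07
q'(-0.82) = 25.79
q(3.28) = 326.51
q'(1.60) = 71.92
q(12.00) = 15480.00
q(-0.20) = -1.31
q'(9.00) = 2175.00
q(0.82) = 9.21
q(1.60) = 43.90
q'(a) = 27*a^2 - 2*a + 6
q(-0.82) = -10.55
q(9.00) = 6534.00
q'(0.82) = 22.51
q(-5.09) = -1243.30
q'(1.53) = 66.14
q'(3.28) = 289.92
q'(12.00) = 3870.00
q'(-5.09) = 715.70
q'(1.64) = 75.34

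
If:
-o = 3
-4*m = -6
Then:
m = 3/2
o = -3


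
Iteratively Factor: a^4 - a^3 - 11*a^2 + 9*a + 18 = (a + 3)*(a^3 - 4*a^2 + a + 6) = (a - 3)*(a + 3)*(a^2 - a - 2) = (a - 3)*(a + 1)*(a + 3)*(a - 2)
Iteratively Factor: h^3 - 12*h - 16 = (h - 4)*(h^2 + 4*h + 4) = (h - 4)*(h + 2)*(h + 2)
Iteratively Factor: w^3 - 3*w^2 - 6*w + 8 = (w + 2)*(w^2 - 5*w + 4) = (w - 4)*(w + 2)*(w - 1)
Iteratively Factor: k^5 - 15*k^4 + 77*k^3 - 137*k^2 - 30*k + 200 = (k - 4)*(k^4 - 11*k^3 + 33*k^2 - 5*k - 50) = (k - 4)*(k + 1)*(k^3 - 12*k^2 + 45*k - 50) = (k - 5)*(k - 4)*(k + 1)*(k^2 - 7*k + 10) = (k - 5)^2*(k - 4)*(k + 1)*(k - 2)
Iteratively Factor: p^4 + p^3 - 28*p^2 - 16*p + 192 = (p + 4)*(p^3 - 3*p^2 - 16*p + 48) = (p - 4)*(p + 4)*(p^2 + p - 12) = (p - 4)*(p + 4)^2*(p - 3)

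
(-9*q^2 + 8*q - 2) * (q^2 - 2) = -9*q^4 + 8*q^3 + 16*q^2 - 16*q + 4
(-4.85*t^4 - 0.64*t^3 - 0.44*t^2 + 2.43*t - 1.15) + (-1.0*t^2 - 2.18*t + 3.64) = -4.85*t^4 - 0.64*t^3 - 1.44*t^2 + 0.25*t + 2.49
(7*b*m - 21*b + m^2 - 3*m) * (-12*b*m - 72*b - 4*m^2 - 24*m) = -84*b^2*m^2 - 252*b^2*m + 1512*b^2 - 40*b*m^3 - 120*b*m^2 + 720*b*m - 4*m^4 - 12*m^3 + 72*m^2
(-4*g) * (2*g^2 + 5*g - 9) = -8*g^3 - 20*g^2 + 36*g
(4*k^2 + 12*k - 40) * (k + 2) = 4*k^3 + 20*k^2 - 16*k - 80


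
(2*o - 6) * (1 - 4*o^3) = -8*o^4 + 24*o^3 + 2*o - 6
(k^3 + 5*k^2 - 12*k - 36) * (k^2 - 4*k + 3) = k^5 + k^4 - 29*k^3 + 27*k^2 + 108*k - 108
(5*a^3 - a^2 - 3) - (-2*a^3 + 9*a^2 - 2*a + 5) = 7*a^3 - 10*a^2 + 2*a - 8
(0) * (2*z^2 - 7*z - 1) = 0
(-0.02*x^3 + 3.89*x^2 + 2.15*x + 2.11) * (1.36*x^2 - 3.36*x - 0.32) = -0.0272*x^5 + 5.3576*x^4 - 10.14*x^3 - 5.5992*x^2 - 7.7776*x - 0.6752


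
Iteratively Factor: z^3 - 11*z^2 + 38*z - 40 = (z - 2)*(z^2 - 9*z + 20) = (z - 4)*(z - 2)*(z - 5)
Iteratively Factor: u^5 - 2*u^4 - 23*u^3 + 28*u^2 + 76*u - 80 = (u - 5)*(u^4 + 3*u^3 - 8*u^2 - 12*u + 16) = (u - 5)*(u - 1)*(u^3 + 4*u^2 - 4*u - 16) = (u - 5)*(u - 2)*(u - 1)*(u^2 + 6*u + 8) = (u - 5)*(u - 2)*(u - 1)*(u + 4)*(u + 2)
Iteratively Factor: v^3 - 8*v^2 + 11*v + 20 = (v + 1)*(v^2 - 9*v + 20) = (v - 5)*(v + 1)*(v - 4)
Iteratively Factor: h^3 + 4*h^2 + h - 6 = (h - 1)*(h^2 + 5*h + 6) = (h - 1)*(h + 3)*(h + 2)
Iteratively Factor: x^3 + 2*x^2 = (x)*(x^2 + 2*x) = x^2*(x + 2)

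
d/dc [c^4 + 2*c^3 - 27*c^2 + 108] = 2*c*(2*c^2 + 3*c - 27)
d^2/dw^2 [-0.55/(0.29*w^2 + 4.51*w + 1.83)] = (0.09251*w^2 + 1.43869*w - 0.55*(0.58*w + 4.51)*(1.16*w + 9.02) + 0.58377)/(0.29*w^2 + 4.51*w + 1.83)^3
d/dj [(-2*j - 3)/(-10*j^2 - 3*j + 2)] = (20*j^2 + 6*j - (2*j + 3)*(20*j + 3) - 4)/(10*j^2 + 3*j - 2)^2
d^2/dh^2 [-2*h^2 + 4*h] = -4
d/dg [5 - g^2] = -2*g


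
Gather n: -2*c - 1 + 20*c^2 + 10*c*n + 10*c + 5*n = 20*c^2 + 8*c + n*(10*c + 5) - 1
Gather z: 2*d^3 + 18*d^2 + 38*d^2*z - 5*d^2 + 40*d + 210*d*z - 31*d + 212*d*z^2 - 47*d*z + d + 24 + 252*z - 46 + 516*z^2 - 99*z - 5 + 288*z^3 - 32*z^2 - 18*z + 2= 2*d^3 + 13*d^2 + 10*d + 288*z^3 + z^2*(212*d + 484) + z*(38*d^2 + 163*d + 135) - 25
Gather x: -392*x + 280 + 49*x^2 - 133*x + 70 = 49*x^2 - 525*x + 350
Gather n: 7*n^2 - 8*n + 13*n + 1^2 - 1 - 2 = 7*n^2 + 5*n - 2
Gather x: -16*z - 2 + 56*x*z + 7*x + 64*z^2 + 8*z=x*(56*z + 7) + 64*z^2 - 8*z - 2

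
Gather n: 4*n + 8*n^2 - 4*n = 8*n^2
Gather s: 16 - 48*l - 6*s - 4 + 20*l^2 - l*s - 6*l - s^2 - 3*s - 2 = 20*l^2 - 54*l - s^2 + s*(-l - 9) + 10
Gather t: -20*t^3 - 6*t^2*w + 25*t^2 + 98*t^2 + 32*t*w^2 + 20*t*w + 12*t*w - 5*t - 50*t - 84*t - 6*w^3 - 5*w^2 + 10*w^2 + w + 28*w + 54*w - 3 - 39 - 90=-20*t^3 + t^2*(123 - 6*w) + t*(32*w^2 + 32*w - 139) - 6*w^3 + 5*w^2 + 83*w - 132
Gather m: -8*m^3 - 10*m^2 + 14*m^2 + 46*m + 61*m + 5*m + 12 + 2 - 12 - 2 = -8*m^3 + 4*m^2 + 112*m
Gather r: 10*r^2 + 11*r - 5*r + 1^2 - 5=10*r^2 + 6*r - 4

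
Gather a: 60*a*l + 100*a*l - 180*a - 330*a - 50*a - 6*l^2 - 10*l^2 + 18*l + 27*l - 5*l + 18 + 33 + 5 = a*(160*l - 560) - 16*l^2 + 40*l + 56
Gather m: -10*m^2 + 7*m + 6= -10*m^2 + 7*m + 6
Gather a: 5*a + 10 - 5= 5*a + 5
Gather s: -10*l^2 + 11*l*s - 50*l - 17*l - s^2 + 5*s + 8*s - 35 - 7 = -10*l^2 - 67*l - s^2 + s*(11*l + 13) - 42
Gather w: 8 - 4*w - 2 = 6 - 4*w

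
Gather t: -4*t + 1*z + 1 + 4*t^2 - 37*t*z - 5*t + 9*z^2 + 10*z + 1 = 4*t^2 + t*(-37*z - 9) + 9*z^2 + 11*z + 2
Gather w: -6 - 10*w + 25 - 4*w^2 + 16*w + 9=-4*w^2 + 6*w + 28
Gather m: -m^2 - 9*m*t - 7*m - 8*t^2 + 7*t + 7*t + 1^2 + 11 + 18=-m^2 + m*(-9*t - 7) - 8*t^2 + 14*t + 30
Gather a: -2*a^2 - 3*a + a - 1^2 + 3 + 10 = -2*a^2 - 2*a + 12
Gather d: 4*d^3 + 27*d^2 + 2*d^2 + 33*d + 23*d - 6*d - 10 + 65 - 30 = 4*d^3 + 29*d^2 + 50*d + 25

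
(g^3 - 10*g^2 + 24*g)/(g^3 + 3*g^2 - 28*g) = (g - 6)/(g + 7)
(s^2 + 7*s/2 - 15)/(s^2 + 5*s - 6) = (s - 5/2)/(s - 1)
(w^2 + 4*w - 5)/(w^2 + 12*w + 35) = (w - 1)/(w + 7)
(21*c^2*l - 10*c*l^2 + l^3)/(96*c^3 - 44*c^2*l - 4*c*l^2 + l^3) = l*(21*c^2 - 10*c*l + l^2)/(96*c^3 - 44*c^2*l - 4*c*l^2 + l^3)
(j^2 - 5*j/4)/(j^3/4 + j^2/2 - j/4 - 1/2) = j*(4*j - 5)/(j^3 + 2*j^2 - j - 2)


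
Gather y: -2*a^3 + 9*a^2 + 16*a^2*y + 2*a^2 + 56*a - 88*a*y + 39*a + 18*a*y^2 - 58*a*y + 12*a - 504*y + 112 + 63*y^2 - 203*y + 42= -2*a^3 + 11*a^2 + 107*a + y^2*(18*a + 63) + y*(16*a^2 - 146*a - 707) + 154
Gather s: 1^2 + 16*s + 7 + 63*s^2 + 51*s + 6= 63*s^2 + 67*s + 14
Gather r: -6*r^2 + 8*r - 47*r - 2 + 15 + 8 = -6*r^2 - 39*r + 21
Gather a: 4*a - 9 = 4*a - 9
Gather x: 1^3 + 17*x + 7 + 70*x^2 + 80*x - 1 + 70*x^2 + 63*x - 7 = 140*x^2 + 160*x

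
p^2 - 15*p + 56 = (p - 8)*(p - 7)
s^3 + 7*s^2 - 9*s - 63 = (s - 3)*(s + 3)*(s + 7)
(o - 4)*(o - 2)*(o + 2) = o^3 - 4*o^2 - 4*o + 16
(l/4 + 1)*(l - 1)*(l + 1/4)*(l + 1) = l^4/4 + 17*l^3/16 - 17*l/16 - 1/4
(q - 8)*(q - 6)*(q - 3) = q^3 - 17*q^2 + 90*q - 144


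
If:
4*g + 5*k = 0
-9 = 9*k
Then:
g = 5/4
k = -1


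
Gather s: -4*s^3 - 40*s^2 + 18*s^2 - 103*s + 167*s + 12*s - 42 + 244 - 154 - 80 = -4*s^3 - 22*s^2 + 76*s - 32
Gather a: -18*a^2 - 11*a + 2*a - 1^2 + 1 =-18*a^2 - 9*a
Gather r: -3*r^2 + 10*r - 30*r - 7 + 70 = -3*r^2 - 20*r + 63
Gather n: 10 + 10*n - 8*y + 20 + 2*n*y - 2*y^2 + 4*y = n*(2*y + 10) - 2*y^2 - 4*y + 30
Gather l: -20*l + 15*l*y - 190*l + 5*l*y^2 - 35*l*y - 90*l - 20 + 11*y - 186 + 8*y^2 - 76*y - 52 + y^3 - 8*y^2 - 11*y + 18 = l*(5*y^2 - 20*y - 300) + y^3 - 76*y - 240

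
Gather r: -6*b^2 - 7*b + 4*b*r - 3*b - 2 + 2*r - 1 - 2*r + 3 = -6*b^2 + 4*b*r - 10*b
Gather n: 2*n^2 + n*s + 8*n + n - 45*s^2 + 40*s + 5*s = 2*n^2 + n*(s + 9) - 45*s^2 + 45*s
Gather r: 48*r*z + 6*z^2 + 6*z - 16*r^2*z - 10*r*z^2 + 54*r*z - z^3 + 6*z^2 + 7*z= -16*r^2*z + r*(-10*z^2 + 102*z) - z^3 + 12*z^2 + 13*z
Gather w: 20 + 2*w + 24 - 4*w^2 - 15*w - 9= -4*w^2 - 13*w + 35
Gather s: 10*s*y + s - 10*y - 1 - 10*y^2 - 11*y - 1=s*(10*y + 1) - 10*y^2 - 21*y - 2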